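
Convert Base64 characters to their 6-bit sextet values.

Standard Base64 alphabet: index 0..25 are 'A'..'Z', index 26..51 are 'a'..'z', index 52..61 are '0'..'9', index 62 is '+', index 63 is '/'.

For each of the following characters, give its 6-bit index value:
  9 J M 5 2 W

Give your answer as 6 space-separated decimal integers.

'9': 0..9 range, 52 + ord('9') − ord('0') = 61
'J': A..Z range, ord('J') − ord('A') = 9
'M': A..Z range, ord('M') − ord('A') = 12
'5': 0..9 range, 52 + ord('5') − ord('0') = 57
'2': 0..9 range, 52 + ord('2') − ord('0') = 54
'W': A..Z range, ord('W') − ord('A') = 22

Answer: 61 9 12 57 54 22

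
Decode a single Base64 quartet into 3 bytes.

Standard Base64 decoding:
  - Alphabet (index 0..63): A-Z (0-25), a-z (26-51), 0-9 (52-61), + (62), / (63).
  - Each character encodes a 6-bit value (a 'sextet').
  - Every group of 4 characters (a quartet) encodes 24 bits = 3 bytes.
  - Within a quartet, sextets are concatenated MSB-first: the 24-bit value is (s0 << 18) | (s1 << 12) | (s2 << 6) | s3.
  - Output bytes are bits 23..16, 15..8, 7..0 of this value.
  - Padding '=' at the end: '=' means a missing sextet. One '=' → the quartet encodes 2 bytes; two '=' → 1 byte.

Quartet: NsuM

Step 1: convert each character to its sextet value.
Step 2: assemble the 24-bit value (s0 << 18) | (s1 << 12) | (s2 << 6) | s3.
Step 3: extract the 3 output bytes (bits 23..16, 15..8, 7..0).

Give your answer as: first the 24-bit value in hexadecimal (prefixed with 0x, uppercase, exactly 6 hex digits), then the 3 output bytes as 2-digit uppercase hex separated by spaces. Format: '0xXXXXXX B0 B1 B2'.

Sextets: N=13, s=44, u=46, M=12
24-bit: (13<<18) | (44<<12) | (46<<6) | 12
      = 0x340000 | 0x02C000 | 0x000B80 | 0x00000C
      = 0x36CB8C
Bytes: (v>>16)&0xFF=36, (v>>8)&0xFF=CB, v&0xFF=8C

Answer: 0x36CB8C 36 CB 8C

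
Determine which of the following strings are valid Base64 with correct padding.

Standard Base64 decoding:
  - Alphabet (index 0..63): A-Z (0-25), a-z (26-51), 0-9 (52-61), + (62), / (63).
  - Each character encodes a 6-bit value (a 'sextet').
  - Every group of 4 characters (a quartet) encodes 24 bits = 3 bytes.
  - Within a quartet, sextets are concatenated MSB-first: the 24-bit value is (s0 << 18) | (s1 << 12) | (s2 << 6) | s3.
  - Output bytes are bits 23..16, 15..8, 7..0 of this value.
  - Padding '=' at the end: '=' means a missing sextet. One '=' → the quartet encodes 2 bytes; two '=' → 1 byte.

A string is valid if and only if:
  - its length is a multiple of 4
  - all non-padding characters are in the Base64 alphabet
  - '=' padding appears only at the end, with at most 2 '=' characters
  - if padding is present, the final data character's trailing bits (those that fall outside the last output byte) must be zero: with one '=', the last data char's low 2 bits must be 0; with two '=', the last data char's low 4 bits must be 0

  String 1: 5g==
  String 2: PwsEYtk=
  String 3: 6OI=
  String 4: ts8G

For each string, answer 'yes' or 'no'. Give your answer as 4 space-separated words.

Answer: yes yes yes yes

Derivation:
String 1: '5g==' → valid
String 2: 'PwsEYtk=' → valid
String 3: '6OI=' → valid
String 4: 'ts8G' → valid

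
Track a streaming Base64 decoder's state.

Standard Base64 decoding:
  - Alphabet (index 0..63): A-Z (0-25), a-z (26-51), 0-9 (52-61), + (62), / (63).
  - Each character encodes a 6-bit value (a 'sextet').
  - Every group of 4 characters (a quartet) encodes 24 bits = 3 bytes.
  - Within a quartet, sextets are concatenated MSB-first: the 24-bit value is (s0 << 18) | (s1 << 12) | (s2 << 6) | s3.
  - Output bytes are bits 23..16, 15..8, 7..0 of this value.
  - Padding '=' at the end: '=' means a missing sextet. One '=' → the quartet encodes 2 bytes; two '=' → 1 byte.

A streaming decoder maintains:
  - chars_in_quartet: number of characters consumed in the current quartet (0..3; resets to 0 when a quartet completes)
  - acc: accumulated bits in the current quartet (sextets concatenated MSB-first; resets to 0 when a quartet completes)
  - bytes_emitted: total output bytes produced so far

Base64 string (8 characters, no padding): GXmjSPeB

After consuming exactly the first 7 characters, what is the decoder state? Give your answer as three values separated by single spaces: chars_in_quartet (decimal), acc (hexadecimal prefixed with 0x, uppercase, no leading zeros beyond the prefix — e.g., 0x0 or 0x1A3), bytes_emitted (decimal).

Answer: 3 0x123DE 3

Derivation:
After char 0 ('G'=6): chars_in_quartet=1 acc=0x6 bytes_emitted=0
After char 1 ('X'=23): chars_in_quartet=2 acc=0x197 bytes_emitted=0
After char 2 ('m'=38): chars_in_quartet=3 acc=0x65E6 bytes_emitted=0
After char 3 ('j'=35): chars_in_quartet=4 acc=0x1979A3 -> emit 19 79 A3, reset; bytes_emitted=3
After char 4 ('S'=18): chars_in_quartet=1 acc=0x12 bytes_emitted=3
After char 5 ('P'=15): chars_in_quartet=2 acc=0x48F bytes_emitted=3
After char 6 ('e'=30): chars_in_quartet=3 acc=0x123DE bytes_emitted=3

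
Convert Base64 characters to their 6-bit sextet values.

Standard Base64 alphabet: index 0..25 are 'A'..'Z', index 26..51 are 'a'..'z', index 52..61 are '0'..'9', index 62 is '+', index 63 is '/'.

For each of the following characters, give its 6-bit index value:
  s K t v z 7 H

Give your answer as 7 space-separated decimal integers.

's': a..z range, 26 + ord('s') − ord('a') = 44
'K': A..Z range, ord('K') − ord('A') = 10
't': a..z range, 26 + ord('t') − ord('a') = 45
'v': a..z range, 26 + ord('v') − ord('a') = 47
'z': a..z range, 26 + ord('z') − ord('a') = 51
'7': 0..9 range, 52 + ord('7') − ord('0') = 59
'H': A..Z range, ord('H') − ord('A') = 7

Answer: 44 10 45 47 51 59 7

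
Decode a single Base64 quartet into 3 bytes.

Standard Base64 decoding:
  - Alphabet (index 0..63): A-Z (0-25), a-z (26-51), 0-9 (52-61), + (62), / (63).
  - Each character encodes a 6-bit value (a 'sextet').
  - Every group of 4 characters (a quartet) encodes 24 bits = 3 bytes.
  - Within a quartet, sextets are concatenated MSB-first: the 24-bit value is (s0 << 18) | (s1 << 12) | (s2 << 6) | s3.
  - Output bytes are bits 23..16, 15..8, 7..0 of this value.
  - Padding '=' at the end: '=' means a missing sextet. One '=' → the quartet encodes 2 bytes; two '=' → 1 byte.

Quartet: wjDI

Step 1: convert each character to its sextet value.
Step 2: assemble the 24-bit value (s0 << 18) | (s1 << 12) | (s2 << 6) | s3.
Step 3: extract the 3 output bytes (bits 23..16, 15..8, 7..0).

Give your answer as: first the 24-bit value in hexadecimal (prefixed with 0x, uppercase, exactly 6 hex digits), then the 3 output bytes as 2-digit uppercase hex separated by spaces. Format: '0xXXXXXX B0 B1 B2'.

Answer: 0xC230C8 C2 30 C8

Derivation:
Sextets: w=48, j=35, D=3, I=8
24-bit: (48<<18) | (35<<12) | (3<<6) | 8
      = 0xC00000 | 0x023000 | 0x0000C0 | 0x000008
      = 0xC230C8
Bytes: (v>>16)&0xFF=C2, (v>>8)&0xFF=30, v&0xFF=C8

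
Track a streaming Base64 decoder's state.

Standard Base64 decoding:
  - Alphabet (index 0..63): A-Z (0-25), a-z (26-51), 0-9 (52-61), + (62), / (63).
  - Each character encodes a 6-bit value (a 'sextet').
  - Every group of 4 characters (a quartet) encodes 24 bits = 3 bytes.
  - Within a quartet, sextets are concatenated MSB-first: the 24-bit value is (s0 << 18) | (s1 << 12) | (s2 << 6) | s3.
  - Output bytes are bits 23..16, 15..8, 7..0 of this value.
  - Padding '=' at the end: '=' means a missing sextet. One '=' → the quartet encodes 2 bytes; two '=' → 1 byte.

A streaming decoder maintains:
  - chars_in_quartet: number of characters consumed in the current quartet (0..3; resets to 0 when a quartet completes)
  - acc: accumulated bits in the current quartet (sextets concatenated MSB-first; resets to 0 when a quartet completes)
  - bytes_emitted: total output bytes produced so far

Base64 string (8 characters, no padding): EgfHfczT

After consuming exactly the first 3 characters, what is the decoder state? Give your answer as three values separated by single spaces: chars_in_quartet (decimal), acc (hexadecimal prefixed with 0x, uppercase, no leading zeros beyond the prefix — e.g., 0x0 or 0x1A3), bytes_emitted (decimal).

After char 0 ('E'=4): chars_in_quartet=1 acc=0x4 bytes_emitted=0
After char 1 ('g'=32): chars_in_quartet=2 acc=0x120 bytes_emitted=0
After char 2 ('f'=31): chars_in_quartet=3 acc=0x481F bytes_emitted=0

Answer: 3 0x481F 0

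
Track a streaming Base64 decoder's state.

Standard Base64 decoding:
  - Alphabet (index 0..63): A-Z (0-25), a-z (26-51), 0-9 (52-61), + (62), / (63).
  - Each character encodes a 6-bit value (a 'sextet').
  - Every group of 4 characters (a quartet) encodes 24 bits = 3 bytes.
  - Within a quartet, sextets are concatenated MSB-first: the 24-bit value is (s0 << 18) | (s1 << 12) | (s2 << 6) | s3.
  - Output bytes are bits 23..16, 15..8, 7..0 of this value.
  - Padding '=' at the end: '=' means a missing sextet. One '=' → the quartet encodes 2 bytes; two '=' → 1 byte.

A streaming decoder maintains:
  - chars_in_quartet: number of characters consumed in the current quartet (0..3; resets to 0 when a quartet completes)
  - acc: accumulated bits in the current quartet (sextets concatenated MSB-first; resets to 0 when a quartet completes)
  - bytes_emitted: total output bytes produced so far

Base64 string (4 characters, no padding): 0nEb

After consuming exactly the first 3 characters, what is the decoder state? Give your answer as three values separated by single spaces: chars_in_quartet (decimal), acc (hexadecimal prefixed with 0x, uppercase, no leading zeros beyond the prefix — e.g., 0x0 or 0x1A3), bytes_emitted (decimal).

Answer: 3 0x349C4 0

Derivation:
After char 0 ('0'=52): chars_in_quartet=1 acc=0x34 bytes_emitted=0
After char 1 ('n'=39): chars_in_quartet=2 acc=0xD27 bytes_emitted=0
After char 2 ('E'=4): chars_in_quartet=3 acc=0x349C4 bytes_emitted=0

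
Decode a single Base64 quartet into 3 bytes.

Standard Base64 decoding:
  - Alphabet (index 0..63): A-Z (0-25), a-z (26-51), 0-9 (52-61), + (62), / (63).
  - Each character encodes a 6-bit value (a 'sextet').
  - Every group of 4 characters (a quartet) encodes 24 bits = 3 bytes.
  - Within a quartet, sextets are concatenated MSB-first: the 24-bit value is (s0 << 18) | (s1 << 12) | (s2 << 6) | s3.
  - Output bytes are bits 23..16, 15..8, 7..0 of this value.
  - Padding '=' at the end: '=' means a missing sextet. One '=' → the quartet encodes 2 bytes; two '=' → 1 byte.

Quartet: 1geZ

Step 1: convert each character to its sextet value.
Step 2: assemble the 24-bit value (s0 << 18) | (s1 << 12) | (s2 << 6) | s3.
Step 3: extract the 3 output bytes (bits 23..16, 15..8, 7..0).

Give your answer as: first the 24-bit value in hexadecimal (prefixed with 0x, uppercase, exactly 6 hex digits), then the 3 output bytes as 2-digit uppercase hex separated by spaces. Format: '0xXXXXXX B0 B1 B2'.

Answer: 0xD60799 D6 07 99

Derivation:
Sextets: 1=53, g=32, e=30, Z=25
24-bit: (53<<18) | (32<<12) | (30<<6) | 25
      = 0xD40000 | 0x020000 | 0x000780 | 0x000019
      = 0xD60799
Bytes: (v>>16)&0xFF=D6, (v>>8)&0xFF=07, v&0xFF=99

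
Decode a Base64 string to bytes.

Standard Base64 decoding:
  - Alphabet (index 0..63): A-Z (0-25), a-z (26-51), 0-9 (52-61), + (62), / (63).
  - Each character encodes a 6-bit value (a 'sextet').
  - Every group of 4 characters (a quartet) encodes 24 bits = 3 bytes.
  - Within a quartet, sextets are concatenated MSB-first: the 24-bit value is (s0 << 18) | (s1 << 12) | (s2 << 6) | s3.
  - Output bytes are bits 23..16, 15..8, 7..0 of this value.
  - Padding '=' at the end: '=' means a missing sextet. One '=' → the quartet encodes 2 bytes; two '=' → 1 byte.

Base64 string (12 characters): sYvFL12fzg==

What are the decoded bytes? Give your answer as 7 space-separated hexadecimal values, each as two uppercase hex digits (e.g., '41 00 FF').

Answer: B1 8B C5 2F 5D 9F CE

Derivation:
After char 0 ('s'=44): chars_in_quartet=1 acc=0x2C bytes_emitted=0
After char 1 ('Y'=24): chars_in_quartet=2 acc=0xB18 bytes_emitted=0
After char 2 ('v'=47): chars_in_quartet=3 acc=0x2C62F bytes_emitted=0
After char 3 ('F'=5): chars_in_quartet=4 acc=0xB18BC5 -> emit B1 8B C5, reset; bytes_emitted=3
After char 4 ('L'=11): chars_in_quartet=1 acc=0xB bytes_emitted=3
After char 5 ('1'=53): chars_in_quartet=2 acc=0x2F5 bytes_emitted=3
After char 6 ('2'=54): chars_in_quartet=3 acc=0xBD76 bytes_emitted=3
After char 7 ('f'=31): chars_in_quartet=4 acc=0x2F5D9F -> emit 2F 5D 9F, reset; bytes_emitted=6
After char 8 ('z'=51): chars_in_quartet=1 acc=0x33 bytes_emitted=6
After char 9 ('g'=32): chars_in_quartet=2 acc=0xCE0 bytes_emitted=6
Padding '==': partial quartet acc=0xCE0 -> emit CE; bytes_emitted=7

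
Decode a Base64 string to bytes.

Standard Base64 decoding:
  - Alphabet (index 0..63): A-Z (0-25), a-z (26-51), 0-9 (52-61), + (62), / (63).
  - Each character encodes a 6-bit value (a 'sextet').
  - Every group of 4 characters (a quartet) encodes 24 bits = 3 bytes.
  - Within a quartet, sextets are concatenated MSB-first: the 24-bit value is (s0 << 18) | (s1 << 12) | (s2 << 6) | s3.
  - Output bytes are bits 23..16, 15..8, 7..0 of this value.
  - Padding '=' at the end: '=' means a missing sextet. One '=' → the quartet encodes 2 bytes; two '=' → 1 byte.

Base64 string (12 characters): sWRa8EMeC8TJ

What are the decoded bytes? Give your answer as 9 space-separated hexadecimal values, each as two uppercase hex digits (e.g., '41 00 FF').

After char 0 ('s'=44): chars_in_quartet=1 acc=0x2C bytes_emitted=0
After char 1 ('W'=22): chars_in_quartet=2 acc=0xB16 bytes_emitted=0
After char 2 ('R'=17): chars_in_quartet=3 acc=0x2C591 bytes_emitted=0
After char 3 ('a'=26): chars_in_quartet=4 acc=0xB1645A -> emit B1 64 5A, reset; bytes_emitted=3
After char 4 ('8'=60): chars_in_quartet=1 acc=0x3C bytes_emitted=3
After char 5 ('E'=4): chars_in_quartet=2 acc=0xF04 bytes_emitted=3
After char 6 ('M'=12): chars_in_quartet=3 acc=0x3C10C bytes_emitted=3
After char 7 ('e'=30): chars_in_quartet=4 acc=0xF0431E -> emit F0 43 1E, reset; bytes_emitted=6
After char 8 ('C'=2): chars_in_quartet=1 acc=0x2 bytes_emitted=6
After char 9 ('8'=60): chars_in_quartet=2 acc=0xBC bytes_emitted=6
After char 10 ('T'=19): chars_in_quartet=3 acc=0x2F13 bytes_emitted=6
After char 11 ('J'=9): chars_in_quartet=4 acc=0xBC4C9 -> emit 0B C4 C9, reset; bytes_emitted=9

Answer: B1 64 5A F0 43 1E 0B C4 C9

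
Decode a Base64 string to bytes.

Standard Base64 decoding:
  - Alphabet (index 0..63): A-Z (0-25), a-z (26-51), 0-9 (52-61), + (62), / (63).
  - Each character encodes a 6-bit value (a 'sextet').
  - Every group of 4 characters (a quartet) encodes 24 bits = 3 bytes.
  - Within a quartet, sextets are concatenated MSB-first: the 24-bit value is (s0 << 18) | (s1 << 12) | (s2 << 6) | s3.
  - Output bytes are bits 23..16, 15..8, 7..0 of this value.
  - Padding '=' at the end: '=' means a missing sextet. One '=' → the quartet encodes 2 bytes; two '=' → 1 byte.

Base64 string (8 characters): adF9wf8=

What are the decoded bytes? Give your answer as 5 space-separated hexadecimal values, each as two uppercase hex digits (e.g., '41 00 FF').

After char 0 ('a'=26): chars_in_quartet=1 acc=0x1A bytes_emitted=0
After char 1 ('d'=29): chars_in_quartet=2 acc=0x69D bytes_emitted=0
After char 2 ('F'=5): chars_in_quartet=3 acc=0x1A745 bytes_emitted=0
After char 3 ('9'=61): chars_in_quartet=4 acc=0x69D17D -> emit 69 D1 7D, reset; bytes_emitted=3
After char 4 ('w'=48): chars_in_quartet=1 acc=0x30 bytes_emitted=3
After char 5 ('f'=31): chars_in_quartet=2 acc=0xC1F bytes_emitted=3
After char 6 ('8'=60): chars_in_quartet=3 acc=0x307FC bytes_emitted=3
Padding '=': partial quartet acc=0x307FC -> emit C1 FF; bytes_emitted=5

Answer: 69 D1 7D C1 FF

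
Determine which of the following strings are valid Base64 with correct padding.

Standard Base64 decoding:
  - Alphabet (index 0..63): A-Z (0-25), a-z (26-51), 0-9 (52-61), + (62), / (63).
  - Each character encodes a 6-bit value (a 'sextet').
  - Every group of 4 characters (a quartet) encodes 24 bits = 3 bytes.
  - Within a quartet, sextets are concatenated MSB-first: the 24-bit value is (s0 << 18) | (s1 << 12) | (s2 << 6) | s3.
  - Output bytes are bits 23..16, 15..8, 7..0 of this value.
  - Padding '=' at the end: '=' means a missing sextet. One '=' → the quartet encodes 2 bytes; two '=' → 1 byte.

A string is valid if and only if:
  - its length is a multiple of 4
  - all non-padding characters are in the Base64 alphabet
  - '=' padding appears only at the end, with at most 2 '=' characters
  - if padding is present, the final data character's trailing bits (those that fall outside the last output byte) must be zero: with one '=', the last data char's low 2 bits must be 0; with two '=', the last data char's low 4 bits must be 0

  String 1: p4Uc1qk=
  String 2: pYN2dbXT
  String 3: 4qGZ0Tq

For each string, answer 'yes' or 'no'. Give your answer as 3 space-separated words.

Answer: yes yes no

Derivation:
String 1: 'p4Uc1qk=' → valid
String 2: 'pYN2dbXT' → valid
String 3: '4qGZ0Tq' → invalid (len=7 not mult of 4)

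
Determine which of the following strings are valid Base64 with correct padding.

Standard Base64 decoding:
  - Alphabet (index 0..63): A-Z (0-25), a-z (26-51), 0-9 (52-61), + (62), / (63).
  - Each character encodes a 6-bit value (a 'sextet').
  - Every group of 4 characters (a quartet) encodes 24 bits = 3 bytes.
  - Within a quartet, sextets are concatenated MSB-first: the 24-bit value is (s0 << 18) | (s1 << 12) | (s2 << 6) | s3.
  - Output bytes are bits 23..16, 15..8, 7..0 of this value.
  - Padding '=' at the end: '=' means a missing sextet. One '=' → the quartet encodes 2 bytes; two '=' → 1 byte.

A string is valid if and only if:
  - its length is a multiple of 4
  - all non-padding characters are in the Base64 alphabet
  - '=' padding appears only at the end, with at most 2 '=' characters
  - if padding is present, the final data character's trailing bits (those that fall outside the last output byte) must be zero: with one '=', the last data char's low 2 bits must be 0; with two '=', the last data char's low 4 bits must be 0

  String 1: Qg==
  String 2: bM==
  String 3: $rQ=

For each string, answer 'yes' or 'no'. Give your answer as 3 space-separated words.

Answer: yes no no

Derivation:
String 1: 'Qg==' → valid
String 2: 'bM==' → invalid (bad trailing bits)
String 3: '$rQ=' → invalid (bad char(s): ['$'])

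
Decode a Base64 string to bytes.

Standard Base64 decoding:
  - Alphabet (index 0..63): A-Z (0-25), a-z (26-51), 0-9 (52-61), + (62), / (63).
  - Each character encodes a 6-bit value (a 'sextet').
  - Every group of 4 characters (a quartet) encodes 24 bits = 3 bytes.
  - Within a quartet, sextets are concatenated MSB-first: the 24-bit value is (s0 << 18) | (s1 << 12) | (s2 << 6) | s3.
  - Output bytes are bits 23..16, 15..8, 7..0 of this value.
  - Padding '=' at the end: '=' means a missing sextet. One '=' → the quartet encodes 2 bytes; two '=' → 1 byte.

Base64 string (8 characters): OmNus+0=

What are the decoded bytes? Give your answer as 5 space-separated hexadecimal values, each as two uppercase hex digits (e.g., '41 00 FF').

After char 0 ('O'=14): chars_in_quartet=1 acc=0xE bytes_emitted=0
After char 1 ('m'=38): chars_in_quartet=2 acc=0x3A6 bytes_emitted=0
After char 2 ('N'=13): chars_in_quartet=3 acc=0xE98D bytes_emitted=0
After char 3 ('u'=46): chars_in_quartet=4 acc=0x3A636E -> emit 3A 63 6E, reset; bytes_emitted=3
After char 4 ('s'=44): chars_in_quartet=1 acc=0x2C bytes_emitted=3
After char 5 ('+'=62): chars_in_quartet=2 acc=0xB3E bytes_emitted=3
After char 6 ('0'=52): chars_in_quartet=3 acc=0x2CFB4 bytes_emitted=3
Padding '=': partial quartet acc=0x2CFB4 -> emit B3 ED; bytes_emitted=5

Answer: 3A 63 6E B3 ED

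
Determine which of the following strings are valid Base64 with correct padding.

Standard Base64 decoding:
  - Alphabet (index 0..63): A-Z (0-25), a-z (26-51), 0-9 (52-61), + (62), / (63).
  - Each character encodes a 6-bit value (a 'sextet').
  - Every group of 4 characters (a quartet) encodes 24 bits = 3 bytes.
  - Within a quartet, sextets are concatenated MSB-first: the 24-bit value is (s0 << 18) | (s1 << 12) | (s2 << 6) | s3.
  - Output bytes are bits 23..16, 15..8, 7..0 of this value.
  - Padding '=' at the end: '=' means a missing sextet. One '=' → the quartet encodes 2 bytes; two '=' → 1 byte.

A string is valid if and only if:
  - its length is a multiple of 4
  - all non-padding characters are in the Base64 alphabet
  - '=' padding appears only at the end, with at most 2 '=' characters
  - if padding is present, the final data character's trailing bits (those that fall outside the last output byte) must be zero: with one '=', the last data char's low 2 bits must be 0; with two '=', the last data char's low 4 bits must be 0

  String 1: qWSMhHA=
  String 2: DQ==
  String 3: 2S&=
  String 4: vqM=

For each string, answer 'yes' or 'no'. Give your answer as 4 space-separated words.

Answer: yes yes no yes

Derivation:
String 1: 'qWSMhHA=' → valid
String 2: 'DQ==' → valid
String 3: '2S&=' → invalid (bad char(s): ['&'])
String 4: 'vqM=' → valid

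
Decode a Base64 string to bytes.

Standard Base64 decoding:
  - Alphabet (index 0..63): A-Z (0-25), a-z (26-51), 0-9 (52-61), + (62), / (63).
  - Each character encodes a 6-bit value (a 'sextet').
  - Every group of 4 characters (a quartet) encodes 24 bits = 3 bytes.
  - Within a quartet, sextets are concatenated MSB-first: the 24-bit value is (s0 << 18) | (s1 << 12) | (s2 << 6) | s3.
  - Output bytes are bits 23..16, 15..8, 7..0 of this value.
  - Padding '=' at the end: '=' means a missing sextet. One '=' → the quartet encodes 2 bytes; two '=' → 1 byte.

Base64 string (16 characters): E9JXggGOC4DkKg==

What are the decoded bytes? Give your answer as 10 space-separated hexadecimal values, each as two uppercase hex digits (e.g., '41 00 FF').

Answer: 13 D2 57 82 01 8E 0B 80 E4 2A

Derivation:
After char 0 ('E'=4): chars_in_quartet=1 acc=0x4 bytes_emitted=0
After char 1 ('9'=61): chars_in_quartet=2 acc=0x13D bytes_emitted=0
After char 2 ('J'=9): chars_in_quartet=3 acc=0x4F49 bytes_emitted=0
After char 3 ('X'=23): chars_in_quartet=4 acc=0x13D257 -> emit 13 D2 57, reset; bytes_emitted=3
After char 4 ('g'=32): chars_in_quartet=1 acc=0x20 bytes_emitted=3
After char 5 ('g'=32): chars_in_quartet=2 acc=0x820 bytes_emitted=3
After char 6 ('G'=6): chars_in_quartet=3 acc=0x20806 bytes_emitted=3
After char 7 ('O'=14): chars_in_quartet=4 acc=0x82018E -> emit 82 01 8E, reset; bytes_emitted=6
After char 8 ('C'=2): chars_in_quartet=1 acc=0x2 bytes_emitted=6
After char 9 ('4'=56): chars_in_quartet=2 acc=0xB8 bytes_emitted=6
After char 10 ('D'=3): chars_in_quartet=3 acc=0x2E03 bytes_emitted=6
After char 11 ('k'=36): chars_in_quartet=4 acc=0xB80E4 -> emit 0B 80 E4, reset; bytes_emitted=9
After char 12 ('K'=10): chars_in_quartet=1 acc=0xA bytes_emitted=9
After char 13 ('g'=32): chars_in_quartet=2 acc=0x2A0 bytes_emitted=9
Padding '==': partial quartet acc=0x2A0 -> emit 2A; bytes_emitted=10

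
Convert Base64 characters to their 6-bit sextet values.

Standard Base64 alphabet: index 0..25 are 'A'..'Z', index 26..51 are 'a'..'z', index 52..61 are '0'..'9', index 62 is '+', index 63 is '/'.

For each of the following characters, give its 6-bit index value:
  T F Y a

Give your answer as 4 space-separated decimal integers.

Answer: 19 5 24 26

Derivation:
'T': A..Z range, ord('T') − ord('A') = 19
'F': A..Z range, ord('F') − ord('A') = 5
'Y': A..Z range, ord('Y') − ord('A') = 24
'a': a..z range, 26 + ord('a') − ord('a') = 26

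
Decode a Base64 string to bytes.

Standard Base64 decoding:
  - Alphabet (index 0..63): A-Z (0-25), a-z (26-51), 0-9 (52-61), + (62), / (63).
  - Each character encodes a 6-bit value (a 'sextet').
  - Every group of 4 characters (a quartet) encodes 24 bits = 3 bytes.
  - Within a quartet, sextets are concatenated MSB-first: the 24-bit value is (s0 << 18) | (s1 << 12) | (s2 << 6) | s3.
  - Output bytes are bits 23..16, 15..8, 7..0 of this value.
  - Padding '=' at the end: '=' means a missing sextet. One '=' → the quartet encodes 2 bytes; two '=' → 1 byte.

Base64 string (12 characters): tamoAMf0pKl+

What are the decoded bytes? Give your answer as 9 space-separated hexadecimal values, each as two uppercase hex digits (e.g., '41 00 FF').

Answer: B5 A9 A8 00 C7 F4 A4 A9 7E

Derivation:
After char 0 ('t'=45): chars_in_quartet=1 acc=0x2D bytes_emitted=0
After char 1 ('a'=26): chars_in_quartet=2 acc=0xB5A bytes_emitted=0
After char 2 ('m'=38): chars_in_quartet=3 acc=0x2D6A6 bytes_emitted=0
After char 3 ('o'=40): chars_in_quartet=4 acc=0xB5A9A8 -> emit B5 A9 A8, reset; bytes_emitted=3
After char 4 ('A'=0): chars_in_quartet=1 acc=0x0 bytes_emitted=3
After char 5 ('M'=12): chars_in_quartet=2 acc=0xC bytes_emitted=3
After char 6 ('f'=31): chars_in_quartet=3 acc=0x31F bytes_emitted=3
After char 7 ('0'=52): chars_in_quartet=4 acc=0xC7F4 -> emit 00 C7 F4, reset; bytes_emitted=6
After char 8 ('p'=41): chars_in_quartet=1 acc=0x29 bytes_emitted=6
After char 9 ('K'=10): chars_in_quartet=2 acc=0xA4A bytes_emitted=6
After char 10 ('l'=37): chars_in_quartet=3 acc=0x292A5 bytes_emitted=6
After char 11 ('+'=62): chars_in_quartet=4 acc=0xA4A97E -> emit A4 A9 7E, reset; bytes_emitted=9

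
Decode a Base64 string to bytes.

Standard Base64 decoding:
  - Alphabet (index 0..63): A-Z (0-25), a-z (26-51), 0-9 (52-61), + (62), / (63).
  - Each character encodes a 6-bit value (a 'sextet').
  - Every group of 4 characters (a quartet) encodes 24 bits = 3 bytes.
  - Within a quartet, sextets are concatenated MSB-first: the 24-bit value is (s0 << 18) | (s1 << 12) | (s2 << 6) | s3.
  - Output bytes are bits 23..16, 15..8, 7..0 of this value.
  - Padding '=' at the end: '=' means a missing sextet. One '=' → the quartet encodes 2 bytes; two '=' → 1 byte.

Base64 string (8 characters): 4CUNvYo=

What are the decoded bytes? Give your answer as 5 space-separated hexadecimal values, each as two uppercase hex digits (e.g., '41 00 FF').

After char 0 ('4'=56): chars_in_quartet=1 acc=0x38 bytes_emitted=0
After char 1 ('C'=2): chars_in_quartet=2 acc=0xE02 bytes_emitted=0
After char 2 ('U'=20): chars_in_quartet=3 acc=0x38094 bytes_emitted=0
After char 3 ('N'=13): chars_in_quartet=4 acc=0xE0250D -> emit E0 25 0D, reset; bytes_emitted=3
After char 4 ('v'=47): chars_in_quartet=1 acc=0x2F bytes_emitted=3
After char 5 ('Y'=24): chars_in_quartet=2 acc=0xBD8 bytes_emitted=3
After char 6 ('o'=40): chars_in_quartet=3 acc=0x2F628 bytes_emitted=3
Padding '=': partial quartet acc=0x2F628 -> emit BD 8A; bytes_emitted=5

Answer: E0 25 0D BD 8A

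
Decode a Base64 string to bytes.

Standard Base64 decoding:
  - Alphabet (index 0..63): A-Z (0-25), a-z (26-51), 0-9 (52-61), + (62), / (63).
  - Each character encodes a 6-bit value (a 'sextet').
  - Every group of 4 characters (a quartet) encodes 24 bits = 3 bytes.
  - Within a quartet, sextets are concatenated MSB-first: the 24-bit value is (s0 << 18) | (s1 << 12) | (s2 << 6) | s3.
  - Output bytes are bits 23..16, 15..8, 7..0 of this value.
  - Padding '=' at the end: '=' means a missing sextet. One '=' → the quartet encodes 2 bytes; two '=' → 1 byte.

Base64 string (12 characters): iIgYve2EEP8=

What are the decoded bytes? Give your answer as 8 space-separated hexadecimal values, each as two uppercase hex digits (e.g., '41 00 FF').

Answer: 88 88 18 BD ED 84 10 FF

Derivation:
After char 0 ('i'=34): chars_in_quartet=1 acc=0x22 bytes_emitted=0
After char 1 ('I'=8): chars_in_quartet=2 acc=0x888 bytes_emitted=0
After char 2 ('g'=32): chars_in_quartet=3 acc=0x22220 bytes_emitted=0
After char 3 ('Y'=24): chars_in_quartet=4 acc=0x888818 -> emit 88 88 18, reset; bytes_emitted=3
After char 4 ('v'=47): chars_in_quartet=1 acc=0x2F bytes_emitted=3
After char 5 ('e'=30): chars_in_quartet=2 acc=0xBDE bytes_emitted=3
After char 6 ('2'=54): chars_in_quartet=3 acc=0x2F7B6 bytes_emitted=3
After char 7 ('E'=4): chars_in_quartet=4 acc=0xBDED84 -> emit BD ED 84, reset; bytes_emitted=6
After char 8 ('E'=4): chars_in_quartet=1 acc=0x4 bytes_emitted=6
After char 9 ('P'=15): chars_in_quartet=2 acc=0x10F bytes_emitted=6
After char 10 ('8'=60): chars_in_quartet=3 acc=0x43FC bytes_emitted=6
Padding '=': partial quartet acc=0x43FC -> emit 10 FF; bytes_emitted=8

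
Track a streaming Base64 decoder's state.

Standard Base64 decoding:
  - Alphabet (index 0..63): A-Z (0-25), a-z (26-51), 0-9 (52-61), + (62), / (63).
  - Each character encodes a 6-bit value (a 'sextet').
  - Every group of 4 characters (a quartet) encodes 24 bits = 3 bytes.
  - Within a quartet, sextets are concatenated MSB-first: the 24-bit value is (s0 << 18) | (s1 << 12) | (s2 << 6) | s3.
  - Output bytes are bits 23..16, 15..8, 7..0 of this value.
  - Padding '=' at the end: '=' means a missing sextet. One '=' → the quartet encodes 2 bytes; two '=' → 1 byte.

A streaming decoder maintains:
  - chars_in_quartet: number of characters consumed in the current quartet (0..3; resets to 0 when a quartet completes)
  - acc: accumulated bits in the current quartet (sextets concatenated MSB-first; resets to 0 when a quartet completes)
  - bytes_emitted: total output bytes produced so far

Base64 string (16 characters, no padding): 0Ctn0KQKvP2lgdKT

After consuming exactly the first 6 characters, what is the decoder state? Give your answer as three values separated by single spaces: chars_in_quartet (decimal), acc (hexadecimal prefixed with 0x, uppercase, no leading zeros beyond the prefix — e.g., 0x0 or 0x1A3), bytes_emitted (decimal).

Answer: 2 0xD0A 3

Derivation:
After char 0 ('0'=52): chars_in_quartet=1 acc=0x34 bytes_emitted=0
After char 1 ('C'=2): chars_in_quartet=2 acc=0xD02 bytes_emitted=0
After char 2 ('t'=45): chars_in_quartet=3 acc=0x340AD bytes_emitted=0
After char 3 ('n'=39): chars_in_quartet=4 acc=0xD02B67 -> emit D0 2B 67, reset; bytes_emitted=3
After char 4 ('0'=52): chars_in_quartet=1 acc=0x34 bytes_emitted=3
After char 5 ('K'=10): chars_in_quartet=2 acc=0xD0A bytes_emitted=3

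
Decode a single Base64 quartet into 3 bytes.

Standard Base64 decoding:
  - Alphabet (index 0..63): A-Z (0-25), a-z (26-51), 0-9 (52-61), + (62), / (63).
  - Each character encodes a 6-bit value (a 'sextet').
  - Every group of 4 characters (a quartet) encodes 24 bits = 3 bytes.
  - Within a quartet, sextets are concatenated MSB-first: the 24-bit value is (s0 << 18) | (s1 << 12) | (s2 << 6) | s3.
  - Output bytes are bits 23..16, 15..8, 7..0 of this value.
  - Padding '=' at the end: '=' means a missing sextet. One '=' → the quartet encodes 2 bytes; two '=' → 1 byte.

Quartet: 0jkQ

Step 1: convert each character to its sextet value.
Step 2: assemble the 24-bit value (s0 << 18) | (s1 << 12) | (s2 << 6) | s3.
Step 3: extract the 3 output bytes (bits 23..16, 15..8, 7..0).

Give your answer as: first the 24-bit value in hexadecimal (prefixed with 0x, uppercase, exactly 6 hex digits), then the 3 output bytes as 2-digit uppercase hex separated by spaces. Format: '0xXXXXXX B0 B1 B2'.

Answer: 0xD23910 D2 39 10

Derivation:
Sextets: 0=52, j=35, k=36, Q=16
24-bit: (52<<18) | (35<<12) | (36<<6) | 16
      = 0xD00000 | 0x023000 | 0x000900 | 0x000010
      = 0xD23910
Bytes: (v>>16)&0xFF=D2, (v>>8)&0xFF=39, v&0xFF=10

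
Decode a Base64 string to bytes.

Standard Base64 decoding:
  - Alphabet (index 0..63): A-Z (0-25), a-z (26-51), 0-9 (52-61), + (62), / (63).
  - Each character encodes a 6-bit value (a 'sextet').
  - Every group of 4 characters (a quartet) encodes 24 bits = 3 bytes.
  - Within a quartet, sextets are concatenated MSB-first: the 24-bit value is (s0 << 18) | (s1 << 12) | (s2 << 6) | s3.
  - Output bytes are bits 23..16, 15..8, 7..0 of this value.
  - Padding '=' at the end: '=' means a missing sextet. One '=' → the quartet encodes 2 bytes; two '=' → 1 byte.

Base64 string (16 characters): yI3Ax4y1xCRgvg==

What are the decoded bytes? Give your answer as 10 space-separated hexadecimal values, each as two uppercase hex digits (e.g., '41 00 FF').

After char 0 ('y'=50): chars_in_quartet=1 acc=0x32 bytes_emitted=0
After char 1 ('I'=8): chars_in_quartet=2 acc=0xC88 bytes_emitted=0
After char 2 ('3'=55): chars_in_quartet=3 acc=0x32237 bytes_emitted=0
After char 3 ('A'=0): chars_in_quartet=4 acc=0xC88DC0 -> emit C8 8D C0, reset; bytes_emitted=3
After char 4 ('x'=49): chars_in_quartet=1 acc=0x31 bytes_emitted=3
After char 5 ('4'=56): chars_in_quartet=2 acc=0xC78 bytes_emitted=3
After char 6 ('y'=50): chars_in_quartet=3 acc=0x31E32 bytes_emitted=3
After char 7 ('1'=53): chars_in_quartet=4 acc=0xC78CB5 -> emit C7 8C B5, reset; bytes_emitted=6
After char 8 ('x'=49): chars_in_quartet=1 acc=0x31 bytes_emitted=6
After char 9 ('C'=2): chars_in_quartet=2 acc=0xC42 bytes_emitted=6
After char 10 ('R'=17): chars_in_quartet=3 acc=0x31091 bytes_emitted=6
After char 11 ('g'=32): chars_in_quartet=4 acc=0xC42460 -> emit C4 24 60, reset; bytes_emitted=9
After char 12 ('v'=47): chars_in_quartet=1 acc=0x2F bytes_emitted=9
After char 13 ('g'=32): chars_in_quartet=2 acc=0xBE0 bytes_emitted=9
Padding '==': partial quartet acc=0xBE0 -> emit BE; bytes_emitted=10

Answer: C8 8D C0 C7 8C B5 C4 24 60 BE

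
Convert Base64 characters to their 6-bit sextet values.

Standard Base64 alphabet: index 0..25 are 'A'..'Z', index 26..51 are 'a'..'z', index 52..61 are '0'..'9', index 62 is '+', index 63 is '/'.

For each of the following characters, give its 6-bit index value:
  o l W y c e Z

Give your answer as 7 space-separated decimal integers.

Answer: 40 37 22 50 28 30 25

Derivation:
'o': a..z range, 26 + ord('o') − ord('a') = 40
'l': a..z range, 26 + ord('l') − ord('a') = 37
'W': A..Z range, ord('W') − ord('A') = 22
'y': a..z range, 26 + ord('y') − ord('a') = 50
'c': a..z range, 26 + ord('c') − ord('a') = 28
'e': a..z range, 26 + ord('e') − ord('a') = 30
'Z': A..Z range, ord('Z') − ord('A') = 25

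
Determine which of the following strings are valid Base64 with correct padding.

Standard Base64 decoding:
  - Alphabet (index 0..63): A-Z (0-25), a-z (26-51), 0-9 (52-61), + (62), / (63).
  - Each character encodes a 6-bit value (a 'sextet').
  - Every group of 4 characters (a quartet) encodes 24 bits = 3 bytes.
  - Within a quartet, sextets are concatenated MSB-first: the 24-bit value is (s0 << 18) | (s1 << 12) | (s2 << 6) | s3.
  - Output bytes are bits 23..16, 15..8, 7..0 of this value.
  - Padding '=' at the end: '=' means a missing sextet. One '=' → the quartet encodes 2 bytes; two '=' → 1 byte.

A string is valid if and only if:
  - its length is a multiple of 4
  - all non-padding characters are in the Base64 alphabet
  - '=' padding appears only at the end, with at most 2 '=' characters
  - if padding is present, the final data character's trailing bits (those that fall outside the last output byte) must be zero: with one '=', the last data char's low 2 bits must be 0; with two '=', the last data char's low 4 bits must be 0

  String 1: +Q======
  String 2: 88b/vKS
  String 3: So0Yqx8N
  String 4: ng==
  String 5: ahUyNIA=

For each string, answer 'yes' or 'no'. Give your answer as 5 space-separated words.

String 1: '+Q======' → invalid (6 pad chars (max 2))
String 2: '88b/vKS' → invalid (len=7 not mult of 4)
String 3: 'So0Yqx8N' → valid
String 4: 'ng==' → valid
String 5: 'ahUyNIA=' → valid

Answer: no no yes yes yes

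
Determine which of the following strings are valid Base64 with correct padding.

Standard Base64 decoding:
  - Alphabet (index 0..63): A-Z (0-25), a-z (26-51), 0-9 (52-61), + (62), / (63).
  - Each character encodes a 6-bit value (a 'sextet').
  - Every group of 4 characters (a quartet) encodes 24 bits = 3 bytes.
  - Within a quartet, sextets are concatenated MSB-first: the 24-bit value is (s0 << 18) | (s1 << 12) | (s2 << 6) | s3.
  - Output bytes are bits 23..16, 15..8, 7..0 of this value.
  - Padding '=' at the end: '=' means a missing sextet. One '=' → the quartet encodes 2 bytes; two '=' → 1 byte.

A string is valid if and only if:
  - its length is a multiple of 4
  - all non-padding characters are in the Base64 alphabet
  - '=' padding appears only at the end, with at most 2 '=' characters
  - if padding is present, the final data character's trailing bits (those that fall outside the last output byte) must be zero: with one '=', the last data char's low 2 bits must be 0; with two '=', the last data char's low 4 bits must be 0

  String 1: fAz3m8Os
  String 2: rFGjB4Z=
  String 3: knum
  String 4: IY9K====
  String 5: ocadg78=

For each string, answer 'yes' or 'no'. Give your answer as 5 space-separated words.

Answer: yes no yes no yes

Derivation:
String 1: 'fAz3m8Os' → valid
String 2: 'rFGjB4Z=' → invalid (bad trailing bits)
String 3: 'knum' → valid
String 4: 'IY9K====' → invalid (4 pad chars (max 2))
String 5: 'ocadg78=' → valid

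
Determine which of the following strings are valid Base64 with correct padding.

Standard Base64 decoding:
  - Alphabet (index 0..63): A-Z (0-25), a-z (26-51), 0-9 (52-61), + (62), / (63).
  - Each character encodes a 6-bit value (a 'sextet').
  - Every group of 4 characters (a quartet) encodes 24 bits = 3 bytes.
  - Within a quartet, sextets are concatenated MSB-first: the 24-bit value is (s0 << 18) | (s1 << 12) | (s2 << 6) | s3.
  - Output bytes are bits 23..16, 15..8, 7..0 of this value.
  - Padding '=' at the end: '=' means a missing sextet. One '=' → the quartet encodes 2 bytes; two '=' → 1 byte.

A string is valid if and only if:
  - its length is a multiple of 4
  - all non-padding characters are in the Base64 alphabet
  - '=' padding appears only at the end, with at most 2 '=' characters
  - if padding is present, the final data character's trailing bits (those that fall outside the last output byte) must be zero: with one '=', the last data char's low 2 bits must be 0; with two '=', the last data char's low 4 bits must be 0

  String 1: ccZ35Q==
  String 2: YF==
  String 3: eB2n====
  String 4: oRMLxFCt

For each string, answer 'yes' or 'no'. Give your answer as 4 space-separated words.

Answer: yes no no yes

Derivation:
String 1: 'ccZ35Q==' → valid
String 2: 'YF==' → invalid (bad trailing bits)
String 3: 'eB2n====' → invalid (4 pad chars (max 2))
String 4: 'oRMLxFCt' → valid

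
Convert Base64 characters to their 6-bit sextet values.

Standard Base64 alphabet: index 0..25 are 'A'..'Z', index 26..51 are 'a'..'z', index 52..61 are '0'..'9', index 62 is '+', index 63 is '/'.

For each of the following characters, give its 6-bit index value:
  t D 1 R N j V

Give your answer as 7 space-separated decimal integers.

Answer: 45 3 53 17 13 35 21

Derivation:
't': a..z range, 26 + ord('t') − ord('a') = 45
'D': A..Z range, ord('D') − ord('A') = 3
'1': 0..9 range, 52 + ord('1') − ord('0') = 53
'R': A..Z range, ord('R') − ord('A') = 17
'N': A..Z range, ord('N') − ord('A') = 13
'j': a..z range, 26 + ord('j') − ord('a') = 35
'V': A..Z range, ord('V') − ord('A') = 21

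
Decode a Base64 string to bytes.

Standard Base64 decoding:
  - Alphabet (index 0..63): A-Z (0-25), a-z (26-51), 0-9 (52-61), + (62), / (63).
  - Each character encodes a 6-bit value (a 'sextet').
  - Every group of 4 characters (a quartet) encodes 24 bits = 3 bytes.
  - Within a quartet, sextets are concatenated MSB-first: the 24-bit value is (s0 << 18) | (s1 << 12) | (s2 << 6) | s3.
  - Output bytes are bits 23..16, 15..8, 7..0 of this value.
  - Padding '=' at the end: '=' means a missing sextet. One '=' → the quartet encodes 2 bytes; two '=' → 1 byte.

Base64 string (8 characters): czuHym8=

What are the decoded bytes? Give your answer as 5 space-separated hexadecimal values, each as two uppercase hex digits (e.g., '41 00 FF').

After char 0 ('c'=28): chars_in_quartet=1 acc=0x1C bytes_emitted=0
After char 1 ('z'=51): chars_in_quartet=2 acc=0x733 bytes_emitted=0
After char 2 ('u'=46): chars_in_quartet=3 acc=0x1CCEE bytes_emitted=0
After char 3 ('H'=7): chars_in_quartet=4 acc=0x733B87 -> emit 73 3B 87, reset; bytes_emitted=3
After char 4 ('y'=50): chars_in_quartet=1 acc=0x32 bytes_emitted=3
After char 5 ('m'=38): chars_in_quartet=2 acc=0xCA6 bytes_emitted=3
After char 6 ('8'=60): chars_in_quartet=3 acc=0x329BC bytes_emitted=3
Padding '=': partial quartet acc=0x329BC -> emit CA 6F; bytes_emitted=5

Answer: 73 3B 87 CA 6F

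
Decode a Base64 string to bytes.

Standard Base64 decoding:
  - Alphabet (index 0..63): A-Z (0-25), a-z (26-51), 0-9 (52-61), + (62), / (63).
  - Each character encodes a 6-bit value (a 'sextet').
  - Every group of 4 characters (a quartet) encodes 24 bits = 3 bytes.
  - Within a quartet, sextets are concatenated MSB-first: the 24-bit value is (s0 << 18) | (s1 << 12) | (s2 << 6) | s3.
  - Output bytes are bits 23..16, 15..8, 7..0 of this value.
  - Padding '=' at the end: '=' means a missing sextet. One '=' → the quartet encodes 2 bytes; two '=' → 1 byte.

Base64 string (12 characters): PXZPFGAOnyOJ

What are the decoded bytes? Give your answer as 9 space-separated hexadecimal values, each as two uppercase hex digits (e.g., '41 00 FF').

Answer: 3D 76 4F 14 60 0E 9F 23 89

Derivation:
After char 0 ('P'=15): chars_in_quartet=1 acc=0xF bytes_emitted=0
After char 1 ('X'=23): chars_in_quartet=2 acc=0x3D7 bytes_emitted=0
After char 2 ('Z'=25): chars_in_quartet=3 acc=0xF5D9 bytes_emitted=0
After char 3 ('P'=15): chars_in_quartet=4 acc=0x3D764F -> emit 3D 76 4F, reset; bytes_emitted=3
After char 4 ('F'=5): chars_in_quartet=1 acc=0x5 bytes_emitted=3
After char 5 ('G'=6): chars_in_quartet=2 acc=0x146 bytes_emitted=3
After char 6 ('A'=0): chars_in_quartet=3 acc=0x5180 bytes_emitted=3
After char 7 ('O'=14): chars_in_quartet=4 acc=0x14600E -> emit 14 60 0E, reset; bytes_emitted=6
After char 8 ('n'=39): chars_in_quartet=1 acc=0x27 bytes_emitted=6
After char 9 ('y'=50): chars_in_quartet=2 acc=0x9F2 bytes_emitted=6
After char 10 ('O'=14): chars_in_quartet=3 acc=0x27C8E bytes_emitted=6
After char 11 ('J'=9): chars_in_quartet=4 acc=0x9F2389 -> emit 9F 23 89, reset; bytes_emitted=9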